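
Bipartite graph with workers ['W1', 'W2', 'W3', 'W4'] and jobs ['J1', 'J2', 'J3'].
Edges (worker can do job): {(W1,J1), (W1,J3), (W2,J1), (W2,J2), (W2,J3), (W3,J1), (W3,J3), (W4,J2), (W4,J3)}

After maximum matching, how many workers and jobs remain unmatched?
Unmatched: 1 workers, 0 jobs

Maximum matching size: 3
Workers: 4 total, 3 matched, 1 unmatched
Jobs: 3 total, 3 matched, 0 unmatched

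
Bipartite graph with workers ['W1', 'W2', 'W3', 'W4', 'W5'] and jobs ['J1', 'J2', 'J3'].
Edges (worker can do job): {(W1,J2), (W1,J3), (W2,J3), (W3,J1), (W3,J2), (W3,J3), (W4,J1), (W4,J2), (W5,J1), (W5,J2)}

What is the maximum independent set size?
Maximum independent set = 5

By König's theorem:
- Min vertex cover = Max matching = 3
- Max independent set = Total vertices - Min vertex cover
- Max independent set = 8 - 3 = 5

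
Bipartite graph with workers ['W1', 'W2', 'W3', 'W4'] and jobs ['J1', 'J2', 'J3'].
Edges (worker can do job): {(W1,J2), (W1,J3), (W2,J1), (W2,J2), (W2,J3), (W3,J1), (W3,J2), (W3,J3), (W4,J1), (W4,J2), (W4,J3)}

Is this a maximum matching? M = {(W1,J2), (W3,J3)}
No, size 2 is not maximum

Proposed matching has size 2.
Maximum matching size for this graph: 3.

This is NOT maximum - can be improved to size 3.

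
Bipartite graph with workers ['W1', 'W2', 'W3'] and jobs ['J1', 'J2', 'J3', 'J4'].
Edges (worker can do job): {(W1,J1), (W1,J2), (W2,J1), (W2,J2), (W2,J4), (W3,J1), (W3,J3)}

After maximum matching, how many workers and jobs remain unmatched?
Unmatched: 0 workers, 1 jobs

Maximum matching size: 3
Workers: 3 total, 3 matched, 0 unmatched
Jobs: 4 total, 3 matched, 1 unmatched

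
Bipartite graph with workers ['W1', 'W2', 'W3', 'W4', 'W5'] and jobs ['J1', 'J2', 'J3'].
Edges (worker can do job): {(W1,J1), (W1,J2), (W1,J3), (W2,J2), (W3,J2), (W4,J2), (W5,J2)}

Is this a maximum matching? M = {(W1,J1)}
No, size 1 is not maximum

Proposed matching has size 1.
Maximum matching size for this graph: 2.

This is NOT maximum - can be improved to size 2.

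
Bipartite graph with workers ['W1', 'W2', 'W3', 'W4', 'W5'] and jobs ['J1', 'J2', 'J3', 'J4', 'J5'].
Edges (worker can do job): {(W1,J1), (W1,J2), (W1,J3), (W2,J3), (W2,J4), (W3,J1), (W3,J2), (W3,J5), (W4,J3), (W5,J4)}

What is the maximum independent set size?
Maximum independent set = 6

By König's theorem:
- Min vertex cover = Max matching = 4
- Max independent set = Total vertices - Min vertex cover
- Max independent set = 10 - 4 = 6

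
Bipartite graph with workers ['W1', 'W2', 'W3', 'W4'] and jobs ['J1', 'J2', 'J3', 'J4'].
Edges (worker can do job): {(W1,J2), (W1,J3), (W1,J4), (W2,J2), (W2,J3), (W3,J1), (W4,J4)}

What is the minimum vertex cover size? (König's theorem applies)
Minimum vertex cover size = 4

By König's theorem: in bipartite graphs,
min vertex cover = max matching = 4

Maximum matching has size 4, so minimum vertex cover also has size 4.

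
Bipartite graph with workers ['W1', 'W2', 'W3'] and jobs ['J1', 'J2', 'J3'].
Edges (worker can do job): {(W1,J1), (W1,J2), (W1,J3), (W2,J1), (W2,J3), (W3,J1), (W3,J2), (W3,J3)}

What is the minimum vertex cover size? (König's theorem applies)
Minimum vertex cover size = 3

By König's theorem: in bipartite graphs,
min vertex cover = max matching = 3

Maximum matching has size 3, so minimum vertex cover also has size 3.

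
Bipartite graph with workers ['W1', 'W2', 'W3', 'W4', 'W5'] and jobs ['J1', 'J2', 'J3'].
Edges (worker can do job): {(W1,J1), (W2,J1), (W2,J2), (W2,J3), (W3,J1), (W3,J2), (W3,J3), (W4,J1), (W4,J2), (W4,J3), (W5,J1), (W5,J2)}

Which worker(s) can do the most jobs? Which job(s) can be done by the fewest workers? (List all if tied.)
Most versatile: W2, W3, W4 (3 jobs); Least covered: J3 (3 workers)

Worker degrees (jobs they can do): W1:1, W2:3, W3:3, W4:3, W5:2
Job degrees (workers who can do it): J1:5, J2:4, J3:3

Maximum worker degree is 3, achieved by: W2, W3, W4
Minimum job degree is 3, achieved by: J3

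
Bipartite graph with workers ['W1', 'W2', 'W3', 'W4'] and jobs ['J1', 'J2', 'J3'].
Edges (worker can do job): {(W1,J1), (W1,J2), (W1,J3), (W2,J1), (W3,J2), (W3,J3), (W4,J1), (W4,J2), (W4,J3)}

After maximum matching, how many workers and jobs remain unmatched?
Unmatched: 1 workers, 0 jobs

Maximum matching size: 3
Workers: 4 total, 3 matched, 1 unmatched
Jobs: 3 total, 3 matched, 0 unmatched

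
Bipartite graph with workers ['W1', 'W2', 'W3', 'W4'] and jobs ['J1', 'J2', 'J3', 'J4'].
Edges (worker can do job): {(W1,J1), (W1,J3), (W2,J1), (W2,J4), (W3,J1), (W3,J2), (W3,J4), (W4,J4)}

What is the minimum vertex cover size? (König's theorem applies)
Minimum vertex cover size = 4

By König's theorem: in bipartite graphs,
min vertex cover = max matching = 4

Maximum matching has size 4, so minimum vertex cover also has size 4.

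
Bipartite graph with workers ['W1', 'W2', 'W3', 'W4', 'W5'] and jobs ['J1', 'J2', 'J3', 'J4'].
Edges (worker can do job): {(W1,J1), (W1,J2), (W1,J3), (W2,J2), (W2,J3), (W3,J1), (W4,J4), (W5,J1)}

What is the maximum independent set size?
Maximum independent set = 5

By König's theorem:
- Min vertex cover = Max matching = 4
- Max independent set = Total vertices - Min vertex cover
- Max independent set = 9 - 4 = 5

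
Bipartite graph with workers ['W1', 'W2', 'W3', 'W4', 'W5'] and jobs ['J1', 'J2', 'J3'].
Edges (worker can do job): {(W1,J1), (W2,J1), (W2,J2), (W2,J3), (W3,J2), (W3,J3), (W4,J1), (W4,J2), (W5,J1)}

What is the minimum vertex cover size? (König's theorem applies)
Minimum vertex cover size = 3

By König's theorem: in bipartite graphs,
min vertex cover = max matching = 3

Maximum matching has size 3, so minimum vertex cover also has size 3.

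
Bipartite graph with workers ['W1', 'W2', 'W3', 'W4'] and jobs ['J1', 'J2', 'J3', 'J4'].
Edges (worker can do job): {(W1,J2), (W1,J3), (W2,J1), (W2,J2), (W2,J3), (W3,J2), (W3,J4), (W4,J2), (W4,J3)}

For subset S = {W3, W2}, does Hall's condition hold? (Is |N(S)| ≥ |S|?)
Yes: |N(S)| = 4, |S| = 2

Subset S = {W3, W2}
Neighbors N(S) = {J1, J2, J3, J4}

|N(S)| = 4, |S| = 2
Hall's condition: |N(S)| ≥ |S| is satisfied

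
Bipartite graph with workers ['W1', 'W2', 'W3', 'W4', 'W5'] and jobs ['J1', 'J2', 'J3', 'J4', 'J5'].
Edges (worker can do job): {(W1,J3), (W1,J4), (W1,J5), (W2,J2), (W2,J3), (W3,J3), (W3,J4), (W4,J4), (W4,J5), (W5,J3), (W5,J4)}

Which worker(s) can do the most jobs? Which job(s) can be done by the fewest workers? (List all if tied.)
Most versatile: W1 (3 jobs); Least covered: J1 (0 workers)

Worker degrees (jobs they can do): W1:3, W2:2, W3:2, W4:2, W5:2
Job degrees (workers who can do it): J1:0, J2:1, J3:4, J4:4, J5:2

Maximum worker degree is 3, achieved by: W1
Minimum job degree is 0, achieved by: J1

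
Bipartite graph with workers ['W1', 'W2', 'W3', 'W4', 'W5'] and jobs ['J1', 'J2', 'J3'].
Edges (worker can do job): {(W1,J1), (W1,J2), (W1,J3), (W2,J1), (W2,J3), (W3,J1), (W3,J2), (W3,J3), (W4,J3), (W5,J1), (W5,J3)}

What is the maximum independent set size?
Maximum independent set = 5

By König's theorem:
- Min vertex cover = Max matching = 3
- Max independent set = Total vertices - Min vertex cover
- Max independent set = 8 - 3 = 5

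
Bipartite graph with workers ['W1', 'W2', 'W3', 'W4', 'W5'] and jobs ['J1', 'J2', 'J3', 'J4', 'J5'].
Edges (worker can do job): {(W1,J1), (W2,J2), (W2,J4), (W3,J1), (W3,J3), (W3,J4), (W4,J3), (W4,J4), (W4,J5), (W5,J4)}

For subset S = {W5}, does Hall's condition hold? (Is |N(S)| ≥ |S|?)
Yes: |N(S)| = 1, |S| = 1

Subset S = {W5}
Neighbors N(S) = {J4}

|N(S)| = 1, |S| = 1
Hall's condition: |N(S)| ≥ |S| is satisfied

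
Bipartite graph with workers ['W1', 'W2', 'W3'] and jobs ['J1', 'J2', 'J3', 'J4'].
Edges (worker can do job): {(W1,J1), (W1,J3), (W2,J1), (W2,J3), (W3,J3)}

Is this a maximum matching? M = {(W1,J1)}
No, size 1 is not maximum

Proposed matching has size 1.
Maximum matching size for this graph: 2.

This is NOT maximum - can be improved to size 2.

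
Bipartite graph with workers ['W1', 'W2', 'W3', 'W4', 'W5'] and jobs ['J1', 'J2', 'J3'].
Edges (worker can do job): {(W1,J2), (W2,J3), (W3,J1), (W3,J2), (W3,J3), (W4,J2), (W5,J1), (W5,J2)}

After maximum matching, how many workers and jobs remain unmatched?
Unmatched: 2 workers, 0 jobs

Maximum matching size: 3
Workers: 5 total, 3 matched, 2 unmatched
Jobs: 3 total, 3 matched, 0 unmatched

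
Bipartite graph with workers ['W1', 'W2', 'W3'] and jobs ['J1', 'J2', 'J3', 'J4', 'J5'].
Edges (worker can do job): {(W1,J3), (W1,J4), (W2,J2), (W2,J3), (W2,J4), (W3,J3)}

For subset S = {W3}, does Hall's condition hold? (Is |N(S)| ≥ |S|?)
Yes: |N(S)| = 1, |S| = 1

Subset S = {W3}
Neighbors N(S) = {J3}

|N(S)| = 1, |S| = 1
Hall's condition: |N(S)| ≥ |S| is satisfied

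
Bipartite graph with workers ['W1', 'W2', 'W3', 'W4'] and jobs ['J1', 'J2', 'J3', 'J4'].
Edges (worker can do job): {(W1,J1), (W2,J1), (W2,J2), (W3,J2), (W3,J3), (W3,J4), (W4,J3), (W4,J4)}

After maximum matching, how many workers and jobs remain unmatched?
Unmatched: 0 workers, 0 jobs

Maximum matching size: 4
Workers: 4 total, 4 matched, 0 unmatched
Jobs: 4 total, 4 matched, 0 unmatched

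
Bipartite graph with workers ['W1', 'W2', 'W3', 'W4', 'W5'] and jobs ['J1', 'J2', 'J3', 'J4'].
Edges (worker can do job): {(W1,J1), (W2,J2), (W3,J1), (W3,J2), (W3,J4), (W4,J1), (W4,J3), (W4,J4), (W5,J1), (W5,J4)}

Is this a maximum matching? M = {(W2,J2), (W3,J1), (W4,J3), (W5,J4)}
Yes, size 4 is maximum

Proposed matching has size 4.
Maximum matching size for this graph: 4.

This is a maximum matching.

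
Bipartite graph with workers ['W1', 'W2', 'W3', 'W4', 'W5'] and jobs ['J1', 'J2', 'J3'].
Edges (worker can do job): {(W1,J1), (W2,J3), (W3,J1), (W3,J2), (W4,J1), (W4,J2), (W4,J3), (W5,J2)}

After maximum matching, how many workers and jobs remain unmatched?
Unmatched: 2 workers, 0 jobs

Maximum matching size: 3
Workers: 5 total, 3 matched, 2 unmatched
Jobs: 3 total, 3 matched, 0 unmatched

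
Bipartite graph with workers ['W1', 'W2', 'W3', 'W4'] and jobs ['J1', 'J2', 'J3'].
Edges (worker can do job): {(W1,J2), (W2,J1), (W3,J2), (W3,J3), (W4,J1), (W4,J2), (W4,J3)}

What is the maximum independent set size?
Maximum independent set = 4

By König's theorem:
- Min vertex cover = Max matching = 3
- Max independent set = Total vertices - Min vertex cover
- Max independent set = 7 - 3 = 4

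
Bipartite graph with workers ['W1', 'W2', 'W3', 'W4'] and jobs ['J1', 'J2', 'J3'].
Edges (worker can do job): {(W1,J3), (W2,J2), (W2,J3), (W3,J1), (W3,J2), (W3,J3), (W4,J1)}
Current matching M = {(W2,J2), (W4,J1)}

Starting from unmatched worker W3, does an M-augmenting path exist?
Yes: W3 → J3

An M-augmenting path alternates non-matching / matching edges, starting and ending at unmatched vertices.
Path: W3 → J3
(J3 is unmatched in M, so the path is augmenting.)
Flipping edges along this path would increase |M| from 2 to 3.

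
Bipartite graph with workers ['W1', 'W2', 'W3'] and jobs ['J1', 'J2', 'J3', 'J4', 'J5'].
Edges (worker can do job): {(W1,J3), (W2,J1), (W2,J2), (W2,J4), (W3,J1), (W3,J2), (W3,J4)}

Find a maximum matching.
Matching: {(W1,J3), (W2,J4), (W3,J2)}

Maximum matching (size 3):
  W1 → J3
  W2 → J4
  W3 → J2

Each worker is assigned to at most one job, and each job to at most one worker.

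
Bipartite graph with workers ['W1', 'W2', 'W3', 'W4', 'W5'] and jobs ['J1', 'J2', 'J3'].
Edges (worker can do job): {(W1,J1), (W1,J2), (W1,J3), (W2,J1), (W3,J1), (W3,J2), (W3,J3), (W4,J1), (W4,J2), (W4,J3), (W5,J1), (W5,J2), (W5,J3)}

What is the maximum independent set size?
Maximum independent set = 5

By König's theorem:
- Min vertex cover = Max matching = 3
- Max independent set = Total vertices - Min vertex cover
- Max independent set = 8 - 3 = 5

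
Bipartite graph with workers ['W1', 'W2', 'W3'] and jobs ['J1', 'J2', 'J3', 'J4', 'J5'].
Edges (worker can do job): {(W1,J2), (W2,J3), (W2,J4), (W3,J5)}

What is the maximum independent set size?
Maximum independent set = 5

By König's theorem:
- Min vertex cover = Max matching = 3
- Max independent set = Total vertices - Min vertex cover
- Max independent set = 8 - 3 = 5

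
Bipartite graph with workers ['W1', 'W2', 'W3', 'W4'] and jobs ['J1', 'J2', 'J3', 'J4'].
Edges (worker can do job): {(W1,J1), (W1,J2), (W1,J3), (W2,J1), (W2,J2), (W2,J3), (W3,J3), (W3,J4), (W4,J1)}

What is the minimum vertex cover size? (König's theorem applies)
Minimum vertex cover size = 4

By König's theorem: in bipartite graphs,
min vertex cover = max matching = 4

Maximum matching has size 4, so minimum vertex cover also has size 4.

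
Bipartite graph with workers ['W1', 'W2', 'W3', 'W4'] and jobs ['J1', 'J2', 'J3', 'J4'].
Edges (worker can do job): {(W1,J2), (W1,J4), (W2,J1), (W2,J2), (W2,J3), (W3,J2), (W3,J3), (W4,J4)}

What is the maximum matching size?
Maximum matching size = 4

Maximum matching: {(W1,J2), (W2,J1), (W3,J3), (W4,J4)}
Size: 4

This assigns 4 workers to 4 distinct jobs.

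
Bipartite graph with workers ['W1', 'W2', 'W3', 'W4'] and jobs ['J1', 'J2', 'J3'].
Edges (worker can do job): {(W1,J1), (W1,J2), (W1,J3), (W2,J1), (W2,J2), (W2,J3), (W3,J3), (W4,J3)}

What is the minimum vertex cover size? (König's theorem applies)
Minimum vertex cover size = 3

By König's theorem: in bipartite graphs,
min vertex cover = max matching = 3

Maximum matching has size 3, so minimum vertex cover also has size 3.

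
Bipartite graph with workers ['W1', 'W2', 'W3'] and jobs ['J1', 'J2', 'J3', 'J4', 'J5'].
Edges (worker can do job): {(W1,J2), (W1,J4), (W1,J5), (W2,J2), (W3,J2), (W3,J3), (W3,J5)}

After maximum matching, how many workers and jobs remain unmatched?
Unmatched: 0 workers, 2 jobs

Maximum matching size: 3
Workers: 3 total, 3 matched, 0 unmatched
Jobs: 5 total, 3 matched, 2 unmatched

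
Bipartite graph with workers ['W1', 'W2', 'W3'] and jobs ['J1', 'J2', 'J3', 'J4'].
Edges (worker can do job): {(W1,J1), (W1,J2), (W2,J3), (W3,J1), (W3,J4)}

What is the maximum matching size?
Maximum matching size = 3

Maximum matching: {(W1,J1), (W2,J3), (W3,J4)}
Size: 3

This assigns 3 workers to 3 distinct jobs.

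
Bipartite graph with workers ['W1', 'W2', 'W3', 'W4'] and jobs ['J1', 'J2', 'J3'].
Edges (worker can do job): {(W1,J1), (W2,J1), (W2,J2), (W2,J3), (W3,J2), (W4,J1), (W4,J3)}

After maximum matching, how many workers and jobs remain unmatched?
Unmatched: 1 workers, 0 jobs

Maximum matching size: 3
Workers: 4 total, 3 matched, 1 unmatched
Jobs: 3 total, 3 matched, 0 unmatched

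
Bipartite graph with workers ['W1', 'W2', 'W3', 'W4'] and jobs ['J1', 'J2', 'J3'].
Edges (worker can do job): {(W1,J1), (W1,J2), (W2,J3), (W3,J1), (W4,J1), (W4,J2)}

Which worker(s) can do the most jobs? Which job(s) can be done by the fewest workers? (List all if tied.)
Most versatile: W1, W4 (2 jobs); Least covered: J3 (1 workers)

Worker degrees (jobs they can do): W1:2, W2:1, W3:1, W4:2
Job degrees (workers who can do it): J1:3, J2:2, J3:1

Maximum worker degree is 2, achieved by: W1, W4
Minimum job degree is 1, achieved by: J3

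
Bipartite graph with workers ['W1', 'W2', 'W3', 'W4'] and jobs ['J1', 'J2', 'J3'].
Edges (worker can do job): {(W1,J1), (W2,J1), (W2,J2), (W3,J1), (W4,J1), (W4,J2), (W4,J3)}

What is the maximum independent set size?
Maximum independent set = 4

By König's theorem:
- Min vertex cover = Max matching = 3
- Max independent set = Total vertices - Min vertex cover
- Max independent set = 7 - 3 = 4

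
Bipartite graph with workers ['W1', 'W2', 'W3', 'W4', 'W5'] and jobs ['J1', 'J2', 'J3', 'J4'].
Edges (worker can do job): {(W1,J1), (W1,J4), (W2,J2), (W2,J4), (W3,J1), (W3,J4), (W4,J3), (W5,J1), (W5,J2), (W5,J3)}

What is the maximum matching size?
Maximum matching size = 4

Maximum matching: {(W1,J1), (W3,J4), (W4,J3), (W5,J2)}
Size: 4

This assigns 4 workers to 4 distinct jobs.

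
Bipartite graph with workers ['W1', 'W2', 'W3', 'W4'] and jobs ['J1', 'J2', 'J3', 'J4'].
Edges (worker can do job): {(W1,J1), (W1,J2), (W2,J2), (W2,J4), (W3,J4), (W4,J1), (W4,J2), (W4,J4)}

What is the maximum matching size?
Maximum matching size = 3

Maximum matching: {(W1,J1), (W2,J2), (W4,J4)}
Size: 3

This assigns 3 workers to 3 distinct jobs.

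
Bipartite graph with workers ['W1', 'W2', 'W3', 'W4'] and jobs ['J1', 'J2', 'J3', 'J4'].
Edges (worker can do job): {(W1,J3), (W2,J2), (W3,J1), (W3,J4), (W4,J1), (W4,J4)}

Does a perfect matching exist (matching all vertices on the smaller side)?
Yes, perfect matching exists (size 4)

Perfect matching: {(W1,J3), (W2,J2), (W3,J1), (W4,J4)}
All 4 vertices on the smaller side are matched.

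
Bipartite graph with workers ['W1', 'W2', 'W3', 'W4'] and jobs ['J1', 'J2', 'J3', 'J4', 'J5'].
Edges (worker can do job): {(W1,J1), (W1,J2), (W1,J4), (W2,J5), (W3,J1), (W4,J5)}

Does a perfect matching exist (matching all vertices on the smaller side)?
No, maximum matching has size 3 < 4

Maximum matching has size 3, need 4 for perfect matching.
Unmatched workers: ['W2']
Unmatched jobs: ['J3', 'J4']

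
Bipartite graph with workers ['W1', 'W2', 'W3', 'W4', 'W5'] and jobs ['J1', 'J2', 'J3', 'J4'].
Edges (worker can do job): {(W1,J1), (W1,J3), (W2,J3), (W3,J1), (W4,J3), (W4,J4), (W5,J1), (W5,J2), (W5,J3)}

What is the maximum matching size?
Maximum matching size = 4

Maximum matching: {(W1,J3), (W3,J1), (W4,J4), (W5,J2)}
Size: 4

This assigns 4 workers to 4 distinct jobs.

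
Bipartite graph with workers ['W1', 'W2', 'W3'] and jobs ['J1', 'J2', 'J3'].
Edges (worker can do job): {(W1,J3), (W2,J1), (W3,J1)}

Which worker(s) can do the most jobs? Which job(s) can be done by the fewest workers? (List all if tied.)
Most versatile: W1, W2, W3 (1 jobs); Least covered: J2 (0 workers)

Worker degrees (jobs they can do): W1:1, W2:1, W3:1
Job degrees (workers who can do it): J1:2, J2:0, J3:1

Maximum worker degree is 1, achieved by: W1, W2, W3
Minimum job degree is 0, achieved by: J2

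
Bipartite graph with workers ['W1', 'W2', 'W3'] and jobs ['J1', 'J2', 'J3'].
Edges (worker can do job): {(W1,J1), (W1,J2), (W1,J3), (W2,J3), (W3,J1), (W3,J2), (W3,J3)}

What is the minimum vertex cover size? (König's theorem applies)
Minimum vertex cover size = 3

By König's theorem: in bipartite graphs,
min vertex cover = max matching = 3

Maximum matching has size 3, so minimum vertex cover also has size 3.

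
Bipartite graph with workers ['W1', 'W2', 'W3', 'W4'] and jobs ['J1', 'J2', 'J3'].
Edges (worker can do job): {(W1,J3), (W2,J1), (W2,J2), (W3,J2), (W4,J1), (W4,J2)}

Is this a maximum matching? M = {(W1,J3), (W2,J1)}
No, size 2 is not maximum

Proposed matching has size 2.
Maximum matching size for this graph: 3.

This is NOT maximum - can be improved to size 3.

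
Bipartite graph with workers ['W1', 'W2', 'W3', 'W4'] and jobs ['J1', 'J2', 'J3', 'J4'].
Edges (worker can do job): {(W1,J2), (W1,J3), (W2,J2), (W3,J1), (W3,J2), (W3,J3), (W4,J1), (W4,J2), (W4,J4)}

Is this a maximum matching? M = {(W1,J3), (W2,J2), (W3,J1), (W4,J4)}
Yes, size 4 is maximum

Proposed matching has size 4.
Maximum matching size for this graph: 4.

This is a maximum matching.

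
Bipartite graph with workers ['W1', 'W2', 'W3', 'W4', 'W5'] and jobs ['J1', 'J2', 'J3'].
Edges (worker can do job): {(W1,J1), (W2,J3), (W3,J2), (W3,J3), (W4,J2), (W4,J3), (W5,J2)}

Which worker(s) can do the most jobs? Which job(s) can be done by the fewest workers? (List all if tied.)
Most versatile: W3, W4 (2 jobs); Least covered: J1 (1 workers)

Worker degrees (jobs they can do): W1:1, W2:1, W3:2, W4:2, W5:1
Job degrees (workers who can do it): J1:1, J2:3, J3:3

Maximum worker degree is 2, achieved by: W3, W4
Minimum job degree is 1, achieved by: J1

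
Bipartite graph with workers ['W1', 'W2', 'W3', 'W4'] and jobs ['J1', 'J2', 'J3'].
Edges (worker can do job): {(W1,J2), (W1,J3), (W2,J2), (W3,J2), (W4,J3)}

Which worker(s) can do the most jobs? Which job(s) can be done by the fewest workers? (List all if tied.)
Most versatile: W1 (2 jobs); Least covered: J1 (0 workers)

Worker degrees (jobs they can do): W1:2, W2:1, W3:1, W4:1
Job degrees (workers who can do it): J1:0, J2:3, J3:2

Maximum worker degree is 2, achieved by: W1
Minimum job degree is 0, achieved by: J1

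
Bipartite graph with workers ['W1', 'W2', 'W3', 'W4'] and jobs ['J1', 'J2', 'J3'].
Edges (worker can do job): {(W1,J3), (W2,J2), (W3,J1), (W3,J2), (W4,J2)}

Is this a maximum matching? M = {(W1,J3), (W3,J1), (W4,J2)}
Yes, size 3 is maximum

Proposed matching has size 3.
Maximum matching size for this graph: 3.

This is a maximum matching.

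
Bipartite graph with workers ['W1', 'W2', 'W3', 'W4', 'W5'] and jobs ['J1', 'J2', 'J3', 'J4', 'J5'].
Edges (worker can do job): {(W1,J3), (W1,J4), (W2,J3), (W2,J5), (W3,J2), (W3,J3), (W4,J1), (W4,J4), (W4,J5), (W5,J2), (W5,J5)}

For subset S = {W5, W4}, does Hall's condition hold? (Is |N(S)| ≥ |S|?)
Yes: |N(S)| = 4, |S| = 2

Subset S = {W5, W4}
Neighbors N(S) = {J1, J2, J4, J5}

|N(S)| = 4, |S| = 2
Hall's condition: |N(S)| ≥ |S| is satisfied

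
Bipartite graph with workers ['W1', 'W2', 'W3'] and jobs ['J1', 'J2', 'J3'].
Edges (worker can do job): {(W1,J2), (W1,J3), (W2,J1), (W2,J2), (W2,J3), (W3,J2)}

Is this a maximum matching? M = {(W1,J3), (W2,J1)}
No, size 2 is not maximum

Proposed matching has size 2.
Maximum matching size for this graph: 3.

This is NOT maximum - can be improved to size 3.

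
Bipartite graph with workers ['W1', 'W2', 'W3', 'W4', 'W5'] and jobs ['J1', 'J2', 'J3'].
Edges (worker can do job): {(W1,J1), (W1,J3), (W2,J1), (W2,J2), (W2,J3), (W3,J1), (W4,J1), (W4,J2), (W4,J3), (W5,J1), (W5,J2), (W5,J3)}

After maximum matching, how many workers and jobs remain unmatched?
Unmatched: 2 workers, 0 jobs

Maximum matching size: 3
Workers: 5 total, 3 matched, 2 unmatched
Jobs: 3 total, 3 matched, 0 unmatched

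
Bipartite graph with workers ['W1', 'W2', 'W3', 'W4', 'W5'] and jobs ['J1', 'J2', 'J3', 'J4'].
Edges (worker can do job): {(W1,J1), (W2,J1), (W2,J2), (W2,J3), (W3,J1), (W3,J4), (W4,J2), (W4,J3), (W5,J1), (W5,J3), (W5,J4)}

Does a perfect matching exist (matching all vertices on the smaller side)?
Yes, perfect matching exists (size 4)

Perfect matching: {(W1,J1), (W3,J4), (W4,J2), (W5,J3)}
All 4 vertices on the smaller side are matched.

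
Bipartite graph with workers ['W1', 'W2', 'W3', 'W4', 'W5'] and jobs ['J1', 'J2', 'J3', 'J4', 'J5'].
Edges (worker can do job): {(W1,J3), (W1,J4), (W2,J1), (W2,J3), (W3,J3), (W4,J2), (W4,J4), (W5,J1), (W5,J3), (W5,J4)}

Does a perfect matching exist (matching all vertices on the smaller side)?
No, maximum matching has size 4 < 5

Maximum matching has size 4, need 5 for perfect matching.
Unmatched workers: ['W2']
Unmatched jobs: ['J5']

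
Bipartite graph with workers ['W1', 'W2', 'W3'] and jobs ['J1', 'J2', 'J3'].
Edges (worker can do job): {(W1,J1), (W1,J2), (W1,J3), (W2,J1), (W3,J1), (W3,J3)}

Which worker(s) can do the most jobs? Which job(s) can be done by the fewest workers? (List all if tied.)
Most versatile: W1 (3 jobs); Least covered: J2 (1 workers)

Worker degrees (jobs they can do): W1:3, W2:1, W3:2
Job degrees (workers who can do it): J1:3, J2:1, J3:2

Maximum worker degree is 3, achieved by: W1
Minimum job degree is 1, achieved by: J2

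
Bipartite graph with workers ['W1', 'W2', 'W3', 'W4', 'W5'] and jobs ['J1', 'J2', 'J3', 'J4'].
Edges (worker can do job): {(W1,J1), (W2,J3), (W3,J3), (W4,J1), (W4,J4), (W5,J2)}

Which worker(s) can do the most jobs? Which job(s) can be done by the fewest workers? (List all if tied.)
Most versatile: W4 (2 jobs); Least covered: J2, J4 (1 workers)

Worker degrees (jobs they can do): W1:1, W2:1, W3:1, W4:2, W5:1
Job degrees (workers who can do it): J1:2, J2:1, J3:2, J4:1

Maximum worker degree is 2, achieved by: W4
Minimum job degree is 1, achieved by: J2, J4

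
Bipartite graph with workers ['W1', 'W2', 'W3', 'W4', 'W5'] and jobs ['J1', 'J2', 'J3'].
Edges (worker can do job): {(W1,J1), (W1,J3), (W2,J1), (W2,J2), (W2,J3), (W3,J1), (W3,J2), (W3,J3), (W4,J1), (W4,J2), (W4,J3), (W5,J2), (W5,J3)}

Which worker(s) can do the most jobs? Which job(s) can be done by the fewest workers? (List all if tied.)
Most versatile: W2, W3, W4 (3 jobs); Least covered: J1, J2 (4 workers)

Worker degrees (jobs they can do): W1:2, W2:3, W3:3, W4:3, W5:2
Job degrees (workers who can do it): J1:4, J2:4, J3:5

Maximum worker degree is 3, achieved by: W2, W3, W4
Minimum job degree is 4, achieved by: J1, J2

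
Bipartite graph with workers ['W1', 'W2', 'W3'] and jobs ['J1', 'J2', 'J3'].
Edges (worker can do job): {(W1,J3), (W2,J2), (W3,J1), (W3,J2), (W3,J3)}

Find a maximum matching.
Matching: {(W1,J3), (W2,J2), (W3,J1)}

Maximum matching (size 3):
  W1 → J3
  W2 → J2
  W3 → J1

Each worker is assigned to at most one job, and each job to at most one worker.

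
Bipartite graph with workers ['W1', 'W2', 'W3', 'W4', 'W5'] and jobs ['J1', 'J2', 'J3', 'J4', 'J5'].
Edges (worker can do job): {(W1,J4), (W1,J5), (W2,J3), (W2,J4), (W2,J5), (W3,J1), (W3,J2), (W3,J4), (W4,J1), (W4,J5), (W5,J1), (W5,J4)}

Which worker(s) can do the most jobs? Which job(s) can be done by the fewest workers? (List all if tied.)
Most versatile: W2, W3 (3 jobs); Least covered: J2, J3 (1 workers)

Worker degrees (jobs they can do): W1:2, W2:3, W3:3, W4:2, W5:2
Job degrees (workers who can do it): J1:3, J2:1, J3:1, J4:4, J5:3

Maximum worker degree is 3, achieved by: W2, W3
Minimum job degree is 1, achieved by: J2, J3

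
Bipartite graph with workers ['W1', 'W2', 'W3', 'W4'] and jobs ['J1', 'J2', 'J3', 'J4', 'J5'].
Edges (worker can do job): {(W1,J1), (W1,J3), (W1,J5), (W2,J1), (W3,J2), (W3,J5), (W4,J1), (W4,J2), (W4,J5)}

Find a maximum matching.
Matching: {(W1,J3), (W2,J1), (W3,J2), (W4,J5)}

Maximum matching (size 4):
  W1 → J3
  W2 → J1
  W3 → J2
  W4 → J5

Each worker is assigned to at most one job, and each job to at most one worker.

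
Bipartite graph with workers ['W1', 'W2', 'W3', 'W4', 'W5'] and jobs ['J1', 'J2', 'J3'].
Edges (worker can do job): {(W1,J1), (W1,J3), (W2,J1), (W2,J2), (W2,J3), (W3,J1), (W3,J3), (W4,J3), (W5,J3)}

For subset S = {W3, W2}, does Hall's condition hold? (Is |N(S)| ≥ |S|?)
Yes: |N(S)| = 3, |S| = 2

Subset S = {W3, W2}
Neighbors N(S) = {J1, J2, J3}

|N(S)| = 3, |S| = 2
Hall's condition: |N(S)| ≥ |S| is satisfied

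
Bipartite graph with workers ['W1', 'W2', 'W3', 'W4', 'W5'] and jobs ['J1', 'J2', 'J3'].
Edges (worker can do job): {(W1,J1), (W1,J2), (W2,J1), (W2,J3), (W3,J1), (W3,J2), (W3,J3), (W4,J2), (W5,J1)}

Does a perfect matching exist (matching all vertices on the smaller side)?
Yes, perfect matching exists (size 3)

Perfect matching: {(W2,J3), (W3,J1), (W4,J2)}
All 3 vertices on the smaller side are matched.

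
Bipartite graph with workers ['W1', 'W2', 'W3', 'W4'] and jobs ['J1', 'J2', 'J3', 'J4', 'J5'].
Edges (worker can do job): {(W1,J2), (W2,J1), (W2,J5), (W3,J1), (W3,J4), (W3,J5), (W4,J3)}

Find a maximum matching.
Matching: {(W1,J2), (W2,J5), (W3,J1), (W4,J3)}

Maximum matching (size 4):
  W1 → J2
  W2 → J5
  W3 → J1
  W4 → J3

Each worker is assigned to at most one job, and each job to at most one worker.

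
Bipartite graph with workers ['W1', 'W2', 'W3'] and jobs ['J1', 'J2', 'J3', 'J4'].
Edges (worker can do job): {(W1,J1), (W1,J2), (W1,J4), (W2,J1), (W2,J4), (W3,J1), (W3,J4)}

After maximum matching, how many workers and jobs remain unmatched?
Unmatched: 0 workers, 1 jobs

Maximum matching size: 3
Workers: 3 total, 3 matched, 0 unmatched
Jobs: 4 total, 3 matched, 1 unmatched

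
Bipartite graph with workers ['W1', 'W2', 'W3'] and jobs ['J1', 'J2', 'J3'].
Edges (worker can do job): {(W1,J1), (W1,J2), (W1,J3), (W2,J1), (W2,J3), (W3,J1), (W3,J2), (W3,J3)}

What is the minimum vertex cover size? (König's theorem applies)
Minimum vertex cover size = 3

By König's theorem: in bipartite graphs,
min vertex cover = max matching = 3

Maximum matching has size 3, so minimum vertex cover also has size 3.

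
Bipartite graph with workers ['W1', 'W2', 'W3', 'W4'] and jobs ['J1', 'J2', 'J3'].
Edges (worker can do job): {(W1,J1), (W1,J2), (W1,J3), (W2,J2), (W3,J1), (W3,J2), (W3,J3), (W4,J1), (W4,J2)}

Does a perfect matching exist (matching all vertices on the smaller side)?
Yes, perfect matching exists (size 3)

Perfect matching: {(W1,J3), (W3,J2), (W4,J1)}
All 3 vertices on the smaller side are matched.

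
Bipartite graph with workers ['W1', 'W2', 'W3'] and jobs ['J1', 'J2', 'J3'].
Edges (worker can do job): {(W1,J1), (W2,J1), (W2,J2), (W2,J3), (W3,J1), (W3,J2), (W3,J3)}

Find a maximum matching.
Matching: {(W1,J1), (W2,J3), (W3,J2)}

Maximum matching (size 3):
  W1 → J1
  W2 → J3
  W3 → J2

Each worker is assigned to at most one job, and each job to at most one worker.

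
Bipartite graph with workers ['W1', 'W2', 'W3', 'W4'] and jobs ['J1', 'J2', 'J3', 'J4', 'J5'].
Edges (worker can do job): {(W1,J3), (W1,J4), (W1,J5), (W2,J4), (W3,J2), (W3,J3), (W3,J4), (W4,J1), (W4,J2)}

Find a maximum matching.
Matching: {(W1,J5), (W2,J4), (W3,J3), (W4,J2)}

Maximum matching (size 4):
  W1 → J5
  W2 → J4
  W3 → J3
  W4 → J2

Each worker is assigned to at most one job, and each job to at most one worker.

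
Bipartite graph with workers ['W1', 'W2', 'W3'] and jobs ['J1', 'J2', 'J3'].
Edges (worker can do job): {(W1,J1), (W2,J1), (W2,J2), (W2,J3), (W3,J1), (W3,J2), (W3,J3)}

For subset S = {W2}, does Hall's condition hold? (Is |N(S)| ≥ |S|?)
Yes: |N(S)| = 3, |S| = 1

Subset S = {W2}
Neighbors N(S) = {J1, J2, J3}

|N(S)| = 3, |S| = 1
Hall's condition: |N(S)| ≥ |S| is satisfied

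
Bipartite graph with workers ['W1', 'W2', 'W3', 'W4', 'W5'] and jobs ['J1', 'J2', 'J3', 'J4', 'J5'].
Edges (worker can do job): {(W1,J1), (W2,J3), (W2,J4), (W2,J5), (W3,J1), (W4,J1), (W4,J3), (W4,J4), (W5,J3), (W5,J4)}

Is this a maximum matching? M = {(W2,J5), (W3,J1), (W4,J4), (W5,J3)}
Yes, size 4 is maximum

Proposed matching has size 4.
Maximum matching size for this graph: 4.

This is a maximum matching.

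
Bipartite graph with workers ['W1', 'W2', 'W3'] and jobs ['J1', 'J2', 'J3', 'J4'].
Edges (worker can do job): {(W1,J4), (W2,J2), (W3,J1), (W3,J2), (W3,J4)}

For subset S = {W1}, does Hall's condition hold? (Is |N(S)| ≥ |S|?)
Yes: |N(S)| = 1, |S| = 1

Subset S = {W1}
Neighbors N(S) = {J4}

|N(S)| = 1, |S| = 1
Hall's condition: |N(S)| ≥ |S| is satisfied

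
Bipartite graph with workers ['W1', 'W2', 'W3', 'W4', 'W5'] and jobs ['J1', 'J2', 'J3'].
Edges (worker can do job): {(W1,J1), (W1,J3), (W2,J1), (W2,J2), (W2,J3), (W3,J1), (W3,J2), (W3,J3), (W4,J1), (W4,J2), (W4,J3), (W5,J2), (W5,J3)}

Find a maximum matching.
Matching: {(W3,J2), (W4,J1), (W5,J3)}

Maximum matching (size 3):
  W3 → J2
  W4 → J1
  W5 → J3

Each worker is assigned to at most one job, and each job to at most one worker.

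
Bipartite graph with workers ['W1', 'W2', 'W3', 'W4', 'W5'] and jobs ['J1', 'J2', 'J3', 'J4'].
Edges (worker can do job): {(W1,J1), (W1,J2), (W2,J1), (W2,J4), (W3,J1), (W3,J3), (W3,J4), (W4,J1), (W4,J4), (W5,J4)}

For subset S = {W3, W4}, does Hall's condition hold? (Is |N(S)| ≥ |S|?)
Yes: |N(S)| = 3, |S| = 2

Subset S = {W3, W4}
Neighbors N(S) = {J1, J3, J4}

|N(S)| = 3, |S| = 2
Hall's condition: |N(S)| ≥ |S| is satisfied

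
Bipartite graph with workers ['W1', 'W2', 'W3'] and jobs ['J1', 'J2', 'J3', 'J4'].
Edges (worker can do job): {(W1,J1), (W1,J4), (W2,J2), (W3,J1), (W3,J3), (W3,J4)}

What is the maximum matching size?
Maximum matching size = 3

Maximum matching: {(W1,J1), (W2,J2), (W3,J4)}
Size: 3

This assigns 3 workers to 3 distinct jobs.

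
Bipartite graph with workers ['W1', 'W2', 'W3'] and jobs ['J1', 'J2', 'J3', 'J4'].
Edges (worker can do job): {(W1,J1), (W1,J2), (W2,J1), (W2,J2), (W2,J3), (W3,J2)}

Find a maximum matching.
Matching: {(W1,J1), (W2,J3), (W3,J2)}

Maximum matching (size 3):
  W1 → J1
  W2 → J3
  W3 → J2

Each worker is assigned to at most one job, and each job to at most one worker.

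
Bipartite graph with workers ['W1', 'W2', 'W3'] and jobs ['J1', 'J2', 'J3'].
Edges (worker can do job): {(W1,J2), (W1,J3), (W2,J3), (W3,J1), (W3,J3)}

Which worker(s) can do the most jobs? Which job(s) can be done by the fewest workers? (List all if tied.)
Most versatile: W1, W3 (2 jobs); Least covered: J1, J2 (1 workers)

Worker degrees (jobs they can do): W1:2, W2:1, W3:2
Job degrees (workers who can do it): J1:1, J2:1, J3:3

Maximum worker degree is 2, achieved by: W1, W3
Minimum job degree is 1, achieved by: J1, J2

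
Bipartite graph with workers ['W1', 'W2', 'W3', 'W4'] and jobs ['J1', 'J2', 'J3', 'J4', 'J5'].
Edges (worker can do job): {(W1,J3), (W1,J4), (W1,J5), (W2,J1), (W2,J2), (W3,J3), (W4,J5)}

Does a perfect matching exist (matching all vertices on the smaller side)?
Yes, perfect matching exists (size 4)

Perfect matching: {(W1,J4), (W2,J2), (W3,J3), (W4,J5)}
All 4 vertices on the smaller side are matched.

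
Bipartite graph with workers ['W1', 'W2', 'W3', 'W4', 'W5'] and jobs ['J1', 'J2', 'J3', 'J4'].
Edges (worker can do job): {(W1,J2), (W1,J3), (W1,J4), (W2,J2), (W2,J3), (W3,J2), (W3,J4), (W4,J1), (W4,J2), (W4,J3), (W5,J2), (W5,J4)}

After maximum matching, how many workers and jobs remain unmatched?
Unmatched: 1 workers, 0 jobs

Maximum matching size: 4
Workers: 5 total, 4 matched, 1 unmatched
Jobs: 4 total, 4 matched, 0 unmatched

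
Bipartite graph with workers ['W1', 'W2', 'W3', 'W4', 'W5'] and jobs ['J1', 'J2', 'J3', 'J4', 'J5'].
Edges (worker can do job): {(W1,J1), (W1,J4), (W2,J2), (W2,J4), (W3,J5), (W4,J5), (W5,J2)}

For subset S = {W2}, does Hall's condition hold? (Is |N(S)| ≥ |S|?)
Yes: |N(S)| = 2, |S| = 1

Subset S = {W2}
Neighbors N(S) = {J2, J4}

|N(S)| = 2, |S| = 1
Hall's condition: |N(S)| ≥ |S| is satisfied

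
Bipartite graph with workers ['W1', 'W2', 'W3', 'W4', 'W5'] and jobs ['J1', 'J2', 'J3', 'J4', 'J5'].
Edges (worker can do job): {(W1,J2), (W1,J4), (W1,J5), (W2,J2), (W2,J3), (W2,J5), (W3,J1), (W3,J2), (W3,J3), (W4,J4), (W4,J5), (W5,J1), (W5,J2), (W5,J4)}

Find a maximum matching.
Matching: {(W1,J2), (W2,J3), (W3,J1), (W4,J5), (W5,J4)}

Maximum matching (size 5):
  W1 → J2
  W2 → J3
  W3 → J1
  W4 → J5
  W5 → J4

Each worker is assigned to at most one job, and each job to at most one worker.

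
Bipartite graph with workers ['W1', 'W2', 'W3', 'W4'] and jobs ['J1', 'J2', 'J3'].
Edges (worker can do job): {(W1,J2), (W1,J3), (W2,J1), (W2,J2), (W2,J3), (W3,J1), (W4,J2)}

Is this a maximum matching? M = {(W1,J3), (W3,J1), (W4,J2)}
Yes, size 3 is maximum

Proposed matching has size 3.
Maximum matching size for this graph: 3.

This is a maximum matching.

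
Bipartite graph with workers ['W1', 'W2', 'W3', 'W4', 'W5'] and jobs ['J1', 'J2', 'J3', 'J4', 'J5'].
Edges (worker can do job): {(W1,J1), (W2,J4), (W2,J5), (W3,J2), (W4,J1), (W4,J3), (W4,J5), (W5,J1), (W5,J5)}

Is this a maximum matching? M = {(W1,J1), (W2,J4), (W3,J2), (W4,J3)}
No, size 4 is not maximum

Proposed matching has size 4.
Maximum matching size for this graph: 5.

This is NOT maximum - can be improved to size 5.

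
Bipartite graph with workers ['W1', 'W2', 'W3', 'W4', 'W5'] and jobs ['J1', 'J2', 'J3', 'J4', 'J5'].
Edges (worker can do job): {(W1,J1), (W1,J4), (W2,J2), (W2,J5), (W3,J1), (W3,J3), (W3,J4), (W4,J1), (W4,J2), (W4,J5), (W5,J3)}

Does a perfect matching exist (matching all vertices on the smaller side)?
Yes, perfect matching exists (size 5)

Perfect matching: {(W1,J1), (W2,J5), (W3,J4), (W4,J2), (W5,J3)}
All 5 vertices on the smaller side are matched.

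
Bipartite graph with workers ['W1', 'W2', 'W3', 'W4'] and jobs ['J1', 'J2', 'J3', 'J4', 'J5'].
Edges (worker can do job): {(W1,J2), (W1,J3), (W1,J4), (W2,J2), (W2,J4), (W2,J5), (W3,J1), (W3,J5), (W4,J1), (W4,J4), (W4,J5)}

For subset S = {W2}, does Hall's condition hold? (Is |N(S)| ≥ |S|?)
Yes: |N(S)| = 3, |S| = 1

Subset S = {W2}
Neighbors N(S) = {J2, J4, J5}

|N(S)| = 3, |S| = 1
Hall's condition: |N(S)| ≥ |S| is satisfied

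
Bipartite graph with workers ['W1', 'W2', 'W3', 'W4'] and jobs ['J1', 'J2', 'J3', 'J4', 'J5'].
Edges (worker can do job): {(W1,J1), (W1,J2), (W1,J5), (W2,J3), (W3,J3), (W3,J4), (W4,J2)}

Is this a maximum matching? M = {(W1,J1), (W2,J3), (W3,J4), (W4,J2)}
Yes, size 4 is maximum

Proposed matching has size 4.
Maximum matching size for this graph: 4.

This is a maximum matching.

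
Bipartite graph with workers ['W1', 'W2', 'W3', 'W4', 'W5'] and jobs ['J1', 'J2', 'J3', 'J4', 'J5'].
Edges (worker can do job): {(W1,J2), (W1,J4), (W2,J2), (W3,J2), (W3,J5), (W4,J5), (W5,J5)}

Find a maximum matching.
Matching: {(W1,J4), (W2,J2), (W3,J5)}

Maximum matching (size 3):
  W1 → J4
  W2 → J2
  W3 → J5

Each worker is assigned to at most one job, and each job to at most one worker.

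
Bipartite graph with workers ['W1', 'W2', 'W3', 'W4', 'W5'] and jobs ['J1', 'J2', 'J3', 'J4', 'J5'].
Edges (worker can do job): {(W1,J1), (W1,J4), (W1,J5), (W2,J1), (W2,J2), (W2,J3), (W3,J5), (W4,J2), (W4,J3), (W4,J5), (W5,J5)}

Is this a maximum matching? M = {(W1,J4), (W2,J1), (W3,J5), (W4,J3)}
Yes, size 4 is maximum

Proposed matching has size 4.
Maximum matching size for this graph: 4.

This is a maximum matching.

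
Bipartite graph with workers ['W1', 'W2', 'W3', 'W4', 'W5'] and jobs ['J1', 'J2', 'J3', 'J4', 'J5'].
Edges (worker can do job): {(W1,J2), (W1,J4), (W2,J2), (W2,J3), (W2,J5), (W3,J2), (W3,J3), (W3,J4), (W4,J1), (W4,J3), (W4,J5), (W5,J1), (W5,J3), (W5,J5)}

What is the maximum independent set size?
Maximum independent set = 5

By König's theorem:
- Min vertex cover = Max matching = 5
- Max independent set = Total vertices - Min vertex cover
- Max independent set = 10 - 5 = 5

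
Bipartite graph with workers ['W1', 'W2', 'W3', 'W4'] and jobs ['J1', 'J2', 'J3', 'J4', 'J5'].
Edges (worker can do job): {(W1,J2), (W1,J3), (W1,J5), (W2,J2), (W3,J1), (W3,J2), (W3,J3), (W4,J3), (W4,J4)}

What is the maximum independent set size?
Maximum independent set = 5

By König's theorem:
- Min vertex cover = Max matching = 4
- Max independent set = Total vertices - Min vertex cover
- Max independent set = 9 - 4 = 5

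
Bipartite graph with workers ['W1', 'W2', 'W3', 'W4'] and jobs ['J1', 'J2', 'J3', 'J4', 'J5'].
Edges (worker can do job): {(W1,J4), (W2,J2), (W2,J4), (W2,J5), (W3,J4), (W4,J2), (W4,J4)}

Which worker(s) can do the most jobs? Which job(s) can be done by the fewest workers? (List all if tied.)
Most versatile: W2 (3 jobs); Least covered: J1, J3 (0 workers)

Worker degrees (jobs they can do): W1:1, W2:3, W3:1, W4:2
Job degrees (workers who can do it): J1:0, J2:2, J3:0, J4:4, J5:1

Maximum worker degree is 3, achieved by: W2
Minimum job degree is 0, achieved by: J1, J3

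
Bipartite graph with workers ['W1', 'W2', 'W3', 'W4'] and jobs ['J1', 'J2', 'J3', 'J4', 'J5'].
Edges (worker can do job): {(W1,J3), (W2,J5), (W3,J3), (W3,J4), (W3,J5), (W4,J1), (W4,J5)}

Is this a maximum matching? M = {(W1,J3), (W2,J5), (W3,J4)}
No, size 3 is not maximum

Proposed matching has size 3.
Maximum matching size for this graph: 4.

This is NOT maximum - can be improved to size 4.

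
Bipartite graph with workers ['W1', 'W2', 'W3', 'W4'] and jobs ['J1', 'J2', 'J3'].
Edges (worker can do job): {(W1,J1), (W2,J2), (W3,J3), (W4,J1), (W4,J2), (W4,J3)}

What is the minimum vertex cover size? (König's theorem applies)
Minimum vertex cover size = 3

By König's theorem: in bipartite graphs,
min vertex cover = max matching = 3

Maximum matching has size 3, so minimum vertex cover also has size 3.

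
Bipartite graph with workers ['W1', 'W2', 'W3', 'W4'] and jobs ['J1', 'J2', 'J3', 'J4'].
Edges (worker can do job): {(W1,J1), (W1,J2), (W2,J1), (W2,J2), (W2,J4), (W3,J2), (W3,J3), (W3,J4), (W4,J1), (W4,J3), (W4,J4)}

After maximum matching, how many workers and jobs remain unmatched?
Unmatched: 0 workers, 0 jobs

Maximum matching size: 4
Workers: 4 total, 4 matched, 0 unmatched
Jobs: 4 total, 4 matched, 0 unmatched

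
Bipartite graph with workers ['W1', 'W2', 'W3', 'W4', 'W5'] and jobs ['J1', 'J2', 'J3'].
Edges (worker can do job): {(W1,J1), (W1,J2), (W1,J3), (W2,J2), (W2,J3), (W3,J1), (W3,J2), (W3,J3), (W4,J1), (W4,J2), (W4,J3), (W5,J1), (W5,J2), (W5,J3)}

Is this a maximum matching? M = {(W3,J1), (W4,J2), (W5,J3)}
Yes, size 3 is maximum

Proposed matching has size 3.
Maximum matching size for this graph: 3.

This is a maximum matching.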